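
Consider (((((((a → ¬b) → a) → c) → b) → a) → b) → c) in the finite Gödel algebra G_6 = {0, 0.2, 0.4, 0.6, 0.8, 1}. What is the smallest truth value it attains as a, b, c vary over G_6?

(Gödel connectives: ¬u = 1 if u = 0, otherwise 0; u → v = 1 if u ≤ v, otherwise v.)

The minimum is attained at a = 0, b = 0.2, c = 0:
  ¬b: Gödel ¬ of 0.2 = 0 (operand ≠ 0)
  (a → ¬b): 0 ≤ 0, so result = 1
  ((a → ¬b) → a): 1 > 0, so result = 0
  (((a → ¬b) → a) → c): 0 ≤ 0, so result = 1
  ((((a → ¬b) → a) → c) → b): 1 > 0.2, so result = 0.2
  (((((a → ¬b) → a) → c) → b) → a): 0.2 > 0, so result = 0
  ((((((a → ¬b) → a) → c) → b) → a) → b): 0 ≤ 0.2, so result = 1
  (((((((a → ¬b) → a) → c) → b) → a) → b) → c): 1 > 0, so result = 0
Checking all 216 assignments confirms none give a value below 0.00.

0.00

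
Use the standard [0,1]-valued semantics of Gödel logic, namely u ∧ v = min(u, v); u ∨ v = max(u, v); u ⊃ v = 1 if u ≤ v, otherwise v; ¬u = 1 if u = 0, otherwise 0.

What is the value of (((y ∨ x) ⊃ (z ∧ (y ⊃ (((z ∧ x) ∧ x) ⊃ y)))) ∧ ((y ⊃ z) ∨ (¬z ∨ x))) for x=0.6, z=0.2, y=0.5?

(y ∨ x) = max(0.5, 0.6) = 0.6
(z ∧ x) = min(0.2, 0.6) = 0.2
((z ∧ x) ∧ x) = min(0.2, 0.6) = 0.2
(((z ∧ x) ∧ x) ⊃ y): 0.2 ≤ 0.5, so result = 1
(y ⊃ (((z ∧ x) ∧ x) ⊃ y)): 0.5 ≤ 1, so result = 1
(z ∧ (y ⊃ (((z ∧ x) ∧ x) ⊃ y))) = min(0.2, 1) = 0.2
((y ∨ x) ⊃ (z ∧ (y ⊃ (((z ∧ x) ∧ x) ⊃ y)))): 0.6 > 0.2, so result = 0.2
(y ⊃ z): 0.5 > 0.2, so result = 0.2
¬z: Gödel ¬ of 0.2 = 0 (operand ≠ 0)
(¬z ∨ x) = max(0, 0.6) = 0.6
((y ⊃ z) ∨ (¬z ∨ x)) = max(0.2, 0.6) = 0.6
(((y ∨ x) ⊃ (z ∧ (y ⊃ (((z ∧ x) ∧ x) ⊃ y)))) ∧ ((y ⊃ z) ∨ (¬z ∨ x))) = min(0.2, 0.6) = 0.2

0.20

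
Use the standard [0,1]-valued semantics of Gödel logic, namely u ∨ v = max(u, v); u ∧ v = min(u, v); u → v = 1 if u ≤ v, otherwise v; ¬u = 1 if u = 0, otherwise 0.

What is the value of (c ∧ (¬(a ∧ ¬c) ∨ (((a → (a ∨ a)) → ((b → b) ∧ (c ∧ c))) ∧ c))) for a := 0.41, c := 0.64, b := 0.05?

0.64

¬c: Gödel ¬ of 0.64 = 0 (operand ≠ 0)
(a ∧ ¬c) = min(0.41, 0) = 0
¬(a ∧ ¬c): Gödel ¬ of 0 = 1 (operand is 0)
(a ∨ a) = max(0.41, 0.41) = 0.41
(a → (a ∨ a)): 0.41 ≤ 0.41, so result = 1
(b → b): 0.05 ≤ 0.05, so result = 1
(c ∧ c) = min(0.64, 0.64) = 0.64
((b → b) ∧ (c ∧ c)) = min(1, 0.64) = 0.64
((a → (a ∨ a)) → ((b → b) ∧ (c ∧ c))): 1 > 0.64, so result = 0.64
(((a → (a ∨ a)) → ((b → b) ∧ (c ∧ c))) ∧ c) = min(0.64, 0.64) = 0.64
(¬(a ∧ ¬c) ∨ (((a → (a ∨ a)) → ((b → b) ∧ (c ∧ c))) ∧ c)) = max(1, 0.64) = 1
(c ∧ (¬(a ∧ ¬c) ∨ (((a → (a ∨ a)) → ((b → b) ∧ (c ∧ c))) ∧ c))) = min(0.64, 1) = 0.64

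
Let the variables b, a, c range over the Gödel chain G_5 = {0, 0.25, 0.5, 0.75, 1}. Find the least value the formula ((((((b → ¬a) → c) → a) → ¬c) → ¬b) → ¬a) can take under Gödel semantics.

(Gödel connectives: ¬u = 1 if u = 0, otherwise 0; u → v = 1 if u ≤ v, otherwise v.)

0.00

The minimum is attained at b = 0, a = 0.25, c = 0:
  ¬a: Gödel ¬ of 0.25 = 0 (operand ≠ 0)
  (b → ¬a): 0 ≤ 0, so result = 1
  ((b → ¬a) → c): 1 > 0, so result = 0
  (((b → ¬a) → c) → a): 0 ≤ 0.25, so result = 1
  ¬c: Gödel ¬ of 0 = 1 (operand is 0)
  ((((b → ¬a) → c) → a) → ¬c): 1 ≤ 1, so result = 1
  ¬b: Gödel ¬ of 0 = 1 (operand is 0)
  (((((b → ¬a) → c) → a) → ¬c) → ¬b): 1 ≤ 1, so result = 1
  ¬a: Gödel ¬ of 0.25 = 0 (operand ≠ 0)
  ((((((b → ¬a) → c) → a) → ¬c) → ¬b) → ¬a): 1 > 0, so result = 0
Checking all 125 assignments confirms none give a value below 0.00.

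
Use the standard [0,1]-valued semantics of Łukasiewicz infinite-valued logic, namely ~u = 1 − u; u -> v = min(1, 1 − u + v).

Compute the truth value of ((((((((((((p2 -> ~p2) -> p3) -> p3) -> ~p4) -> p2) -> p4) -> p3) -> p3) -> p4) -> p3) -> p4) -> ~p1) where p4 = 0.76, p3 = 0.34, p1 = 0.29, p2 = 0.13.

~p2: Łukasiewicz ¬ gives 1 − 0.13 = 0.87
(p2 -> ~p2): min(1, 1 − 0.13 + 0.87) = 1
((p2 -> ~p2) -> p3): min(1, 1 − 1 + 0.34) = 0.34
(((p2 -> ~p2) -> p3) -> p3): min(1, 1 − 0.34 + 0.34) = 1
~p4: Łukasiewicz ¬ gives 1 − 0.76 = 0.24
((((p2 -> ~p2) -> p3) -> p3) -> ~p4): min(1, 1 − 1 + 0.24) = 0.24
(((((p2 -> ~p2) -> p3) -> p3) -> ~p4) -> p2): min(1, 1 − 0.24 + 0.13) = 0.89
((((((p2 -> ~p2) -> p3) -> p3) -> ~p4) -> p2) -> p4): min(1, 1 − 0.89 + 0.76) = 0.87
(((((((p2 -> ~p2) -> p3) -> p3) -> ~p4) -> p2) -> p4) -> p3): min(1, 1 − 0.87 + 0.34) = 0.47
((((((((p2 -> ~p2) -> p3) -> p3) -> ~p4) -> p2) -> p4) -> p3) -> p3): min(1, 1 − 0.47 + 0.34) = 0.87
(((((((((p2 -> ~p2) -> p3) -> p3) -> ~p4) -> p2) -> p4) -> p3) -> p3) -> p4): min(1, 1 − 0.87 + 0.76) = 0.89
((((((((((p2 -> ~p2) -> p3) -> p3) -> ~p4) -> p2) -> p4) -> p3) -> p3) -> p4) -> p3): min(1, 1 − 0.89 + 0.34) = 0.45
(((((((((((p2 -> ~p2) -> p3) -> p3) -> ~p4) -> p2) -> p4) -> p3) -> p3) -> p4) -> p3) -> p4): min(1, 1 − 0.45 + 0.76) = 1
~p1: Łukasiewicz ¬ gives 1 − 0.29 = 0.71
((((((((((((p2 -> ~p2) -> p3) -> p3) -> ~p4) -> p2) -> p4) -> p3) -> p3) -> p4) -> p3) -> p4) -> ~p1): min(1, 1 − 1 + 0.71) = 0.71

0.71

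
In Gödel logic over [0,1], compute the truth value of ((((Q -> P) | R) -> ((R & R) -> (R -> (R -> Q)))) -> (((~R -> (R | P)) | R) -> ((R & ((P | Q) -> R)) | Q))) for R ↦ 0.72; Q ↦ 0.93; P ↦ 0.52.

(Q -> P): 0.93 > 0.52, so result = 0.52
((Q -> P) | R) = max(0.52, 0.72) = 0.72
(R & R) = min(0.72, 0.72) = 0.72
(R -> Q): 0.72 ≤ 0.93, so result = 1
(R -> (R -> Q)): 0.72 ≤ 1, so result = 1
((R & R) -> (R -> (R -> Q))): 0.72 ≤ 1, so result = 1
(((Q -> P) | R) -> ((R & R) -> (R -> (R -> Q)))): 0.72 ≤ 1, so result = 1
~R: Gödel ¬ of 0.72 = 0 (operand ≠ 0)
(R | P) = max(0.72, 0.52) = 0.72
(~R -> (R | P)): 0 ≤ 0.72, so result = 1
((~R -> (R | P)) | R) = max(1, 0.72) = 1
(P | Q) = max(0.52, 0.93) = 0.93
((P | Q) -> R): 0.93 > 0.72, so result = 0.72
(R & ((P | Q) -> R)) = min(0.72, 0.72) = 0.72
((R & ((P | Q) -> R)) | Q) = max(0.72, 0.93) = 0.93
(((~R -> (R | P)) | R) -> ((R & ((P | Q) -> R)) | Q)): 1 > 0.93, so result = 0.93
((((Q -> P) | R) -> ((R & R) -> (R -> (R -> Q)))) -> (((~R -> (R | P)) | R) -> ((R & ((P | Q) -> R)) | Q))): 1 > 0.93, so result = 0.93

0.93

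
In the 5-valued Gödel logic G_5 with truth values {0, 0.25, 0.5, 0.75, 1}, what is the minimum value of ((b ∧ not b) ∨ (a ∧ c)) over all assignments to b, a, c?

The minimum is attained at b = 0, a = 0, c = 0:
  not b: Gödel ¬ of 0 = 1 (operand is 0)
  (b ∧ not b) = min(0, 1) = 0
  (a ∧ c) = min(0, 0) = 0
  ((b ∧ not b) ∨ (a ∧ c)) = max(0, 0) = 0
Checking all 125 assignments confirms none give a value below 0.00.

0.00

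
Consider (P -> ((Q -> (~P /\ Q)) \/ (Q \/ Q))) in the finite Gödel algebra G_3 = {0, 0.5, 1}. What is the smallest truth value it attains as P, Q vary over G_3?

The minimum is attained at P = 1, Q = 0.5:
  ~P: Gödel ¬ of 1 = 0 (operand ≠ 0)
  (~P /\ Q) = min(0, 0.5) = 0
  (Q -> (~P /\ Q)): 0.5 > 0, so result = 0
  (Q \/ Q) = max(0.5, 0.5) = 0.5
  ((Q -> (~P /\ Q)) \/ (Q \/ Q)) = max(0, 0.5) = 0.5
  (P -> ((Q -> (~P /\ Q)) \/ (Q \/ Q))): 1 > 0.5, so result = 0.5
Checking all 9 assignments confirms none give a value below 0.50.

0.50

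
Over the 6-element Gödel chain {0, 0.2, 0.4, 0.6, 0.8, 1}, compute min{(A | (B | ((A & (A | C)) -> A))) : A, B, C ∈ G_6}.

Every assignment gives 1. For instance at A = 0, B = 0, C = 0:
  (A | C) = max(0, 0) = 0
  (A & (A | C)) = min(0, 0) = 0
  ((A & (A | C)) -> A): 0 ≤ 0, so result = 1
  (B | ((A & (A | C)) -> A)) = max(0, 1) = 1
  (A | (B | ((A & (A | C)) -> A))) = max(0, 1) = 1
All 216 assignments give value 1 — the formula is a G_6-tautology.

1.00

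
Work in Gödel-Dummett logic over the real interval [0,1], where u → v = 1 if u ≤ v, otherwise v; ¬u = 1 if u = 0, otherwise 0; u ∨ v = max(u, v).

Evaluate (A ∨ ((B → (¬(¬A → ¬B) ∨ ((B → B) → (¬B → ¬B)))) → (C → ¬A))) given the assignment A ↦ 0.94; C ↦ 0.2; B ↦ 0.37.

¬A: Gödel ¬ of 0.94 = 0 (operand ≠ 0)
¬B: Gödel ¬ of 0.37 = 0 (operand ≠ 0)
(¬A → ¬B): 0 ≤ 0, so result = 1
¬(¬A → ¬B): Gödel ¬ of 1 = 0 (operand ≠ 0)
(B → B): 0.37 ≤ 0.37, so result = 1
¬B: Gödel ¬ of 0.37 = 0 (operand ≠ 0)
¬B: Gödel ¬ of 0.37 = 0 (operand ≠ 0)
(¬B → ¬B): 0 ≤ 0, so result = 1
((B → B) → (¬B → ¬B)): 1 ≤ 1, so result = 1
(¬(¬A → ¬B) ∨ ((B → B) → (¬B → ¬B))) = max(0, 1) = 1
(B → (¬(¬A → ¬B) ∨ ((B → B) → (¬B → ¬B)))): 0.37 ≤ 1, so result = 1
¬A: Gödel ¬ of 0.94 = 0 (operand ≠ 0)
(C → ¬A): 0.2 > 0, so result = 0
((B → (¬(¬A → ¬B) ∨ ((B → B) → (¬B → ¬B)))) → (C → ¬A)): 1 > 0, so result = 0
(A ∨ ((B → (¬(¬A → ¬B) ∨ ((B → B) → (¬B → ¬B)))) → (C → ¬A))) = max(0.94, 0) = 0.94

0.94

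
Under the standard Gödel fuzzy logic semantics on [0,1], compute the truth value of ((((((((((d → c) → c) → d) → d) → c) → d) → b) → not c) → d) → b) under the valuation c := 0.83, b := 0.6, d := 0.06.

0.60

(d → c): 0.06 ≤ 0.83, so result = 1
((d → c) → c): 1 > 0.83, so result = 0.83
(((d → c) → c) → d): 0.83 > 0.06, so result = 0.06
((((d → c) → c) → d) → d): 0.06 ≤ 0.06, so result = 1
(((((d → c) → c) → d) → d) → c): 1 > 0.83, so result = 0.83
((((((d → c) → c) → d) → d) → c) → d): 0.83 > 0.06, so result = 0.06
(((((((d → c) → c) → d) → d) → c) → d) → b): 0.06 ≤ 0.6, so result = 1
not c: Gödel ¬ of 0.83 = 0 (operand ≠ 0)
((((((((d → c) → c) → d) → d) → c) → d) → b) → not c): 1 > 0, so result = 0
(((((((((d → c) → c) → d) → d) → c) → d) → b) → not c) → d): 0 ≤ 0.06, so result = 1
((((((((((d → c) → c) → d) → d) → c) → d) → b) → not c) → d) → b): 1 > 0.6, so result = 0.6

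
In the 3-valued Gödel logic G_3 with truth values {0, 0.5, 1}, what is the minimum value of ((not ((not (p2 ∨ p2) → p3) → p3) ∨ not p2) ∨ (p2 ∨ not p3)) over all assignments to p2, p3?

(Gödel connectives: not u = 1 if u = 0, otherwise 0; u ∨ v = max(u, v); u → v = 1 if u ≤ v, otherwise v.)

The minimum is attained at p2 = 0.5, p3 = 0.5:
  (p2 ∨ p2) = max(0.5, 0.5) = 0.5
  not (p2 ∨ p2): Gödel ¬ of 0.5 = 0 (operand ≠ 0)
  (not (p2 ∨ p2) → p3): 0 ≤ 0.5, so result = 1
  ((not (p2 ∨ p2) → p3) → p3): 1 > 0.5, so result = 0.5
  not ((not (p2 ∨ p2) → p3) → p3): Gödel ¬ of 0.5 = 0 (operand ≠ 0)
  not p2: Gödel ¬ of 0.5 = 0 (operand ≠ 0)
  (not ((not (p2 ∨ p2) → p3) → p3) ∨ not p2) = max(0, 0) = 0
  not p3: Gödel ¬ of 0.5 = 0 (operand ≠ 0)
  (p2 ∨ not p3) = max(0.5, 0) = 0.5
  ((not ((not (p2 ∨ p2) → p3) → p3) ∨ not p2) ∨ (p2 ∨ not p3)) = max(0, 0.5) = 0.5
Checking all 9 assignments confirms none give a value below 0.50.

0.50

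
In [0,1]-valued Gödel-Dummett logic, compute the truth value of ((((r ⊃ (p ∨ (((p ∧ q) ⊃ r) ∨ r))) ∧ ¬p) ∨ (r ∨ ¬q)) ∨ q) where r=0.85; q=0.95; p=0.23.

0.95

(p ∧ q) = min(0.23, 0.95) = 0.23
((p ∧ q) ⊃ r): 0.23 ≤ 0.85, so result = 1
(((p ∧ q) ⊃ r) ∨ r) = max(1, 0.85) = 1
(p ∨ (((p ∧ q) ⊃ r) ∨ r)) = max(0.23, 1) = 1
(r ⊃ (p ∨ (((p ∧ q) ⊃ r) ∨ r))): 0.85 ≤ 1, so result = 1
¬p: Gödel ¬ of 0.23 = 0 (operand ≠ 0)
((r ⊃ (p ∨ (((p ∧ q) ⊃ r) ∨ r))) ∧ ¬p) = min(1, 0) = 0
¬q: Gödel ¬ of 0.95 = 0 (operand ≠ 0)
(r ∨ ¬q) = max(0.85, 0) = 0.85
(((r ⊃ (p ∨ (((p ∧ q) ⊃ r) ∨ r))) ∧ ¬p) ∨ (r ∨ ¬q)) = max(0, 0.85) = 0.85
((((r ⊃ (p ∨ (((p ∧ q) ⊃ r) ∨ r))) ∧ ¬p) ∨ (r ∨ ¬q)) ∨ q) = max(0.85, 0.95) = 0.95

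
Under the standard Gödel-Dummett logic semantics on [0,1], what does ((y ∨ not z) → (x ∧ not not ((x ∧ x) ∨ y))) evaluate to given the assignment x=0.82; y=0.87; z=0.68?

not z: Gödel ¬ of 0.68 = 0 (operand ≠ 0)
(y ∨ not z) = max(0.87, 0) = 0.87
(x ∧ x) = min(0.82, 0.82) = 0.82
((x ∧ x) ∨ y) = max(0.82, 0.87) = 0.87
not ((x ∧ x) ∨ y): Gödel ¬ of 0.87 = 0 (operand ≠ 0)
not not ((x ∧ x) ∨ y): Gödel ¬ of 0 = 1 (operand is 0)
(x ∧ not not ((x ∧ x) ∨ y)) = min(0.82, 1) = 0.82
((y ∨ not z) → (x ∧ not not ((x ∧ x) ∨ y))): 0.87 > 0.82, so result = 0.82

0.82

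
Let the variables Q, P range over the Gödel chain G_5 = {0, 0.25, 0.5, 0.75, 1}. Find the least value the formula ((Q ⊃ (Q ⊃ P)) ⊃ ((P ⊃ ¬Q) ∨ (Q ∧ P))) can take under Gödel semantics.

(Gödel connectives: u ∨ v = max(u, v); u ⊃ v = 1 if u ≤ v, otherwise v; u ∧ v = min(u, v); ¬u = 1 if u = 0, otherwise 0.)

0.25

The minimum is attained at Q = 0.25, P = 0.25:
  (Q ⊃ P): 0.25 ≤ 0.25, so result = 1
  (Q ⊃ (Q ⊃ P)): 0.25 ≤ 1, so result = 1
  ¬Q: Gödel ¬ of 0.25 = 0 (operand ≠ 0)
  (P ⊃ ¬Q): 0.25 > 0, so result = 0
  (Q ∧ P) = min(0.25, 0.25) = 0.25
  ((P ⊃ ¬Q) ∨ (Q ∧ P)) = max(0, 0.25) = 0.25
  ((Q ⊃ (Q ⊃ P)) ⊃ ((P ⊃ ¬Q) ∨ (Q ∧ P))): 1 > 0.25, so result = 0.25
Checking all 25 assignments confirms none give a value below 0.25.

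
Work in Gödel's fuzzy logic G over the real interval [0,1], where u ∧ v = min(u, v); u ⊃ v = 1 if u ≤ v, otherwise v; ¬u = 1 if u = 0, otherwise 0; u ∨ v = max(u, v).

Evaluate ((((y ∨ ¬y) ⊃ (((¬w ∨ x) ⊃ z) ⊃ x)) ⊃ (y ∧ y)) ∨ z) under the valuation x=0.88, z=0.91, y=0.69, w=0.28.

¬y: Gödel ¬ of 0.69 = 0 (operand ≠ 0)
(y ∨ ¬y) = max(0.69, 0) = 0.69
¬w: Gödel ¬ of 0.28 = 0 (operand ≠ 0)
(¬w ∨ x) = max(0, 0.88) = 0.88
((¬w ∨ x) ⊃ z): 0.88 ≤ 0.91, so result = 1
(((¬w ∨ x) ⊃ z) ⊃ x): 1 > 0.88, so result = 0.88
((y ∨ ¬y) ⊃ (((¬w ∨ x) ⊃ z) ⊃ x)): 0.69 ≤ 0.88, so result = 1
(y ∧ y) = min(0.69, 0.69) = 0.69
(((y ∨ ¬y) ⊃ (((¬w ∨ x) ⊃ z) ⊃ x)) ⊃ (y ∧ y)): 1 > 0.69, so result = 0.69
((((y ∨ ¬y) ⊃ (((¬w ∨ x) ⊃ z) ⊃ x)) ⊃ (y ∧ y)) ∨ z) = max(0.69, 0.91) = 0.91

0.91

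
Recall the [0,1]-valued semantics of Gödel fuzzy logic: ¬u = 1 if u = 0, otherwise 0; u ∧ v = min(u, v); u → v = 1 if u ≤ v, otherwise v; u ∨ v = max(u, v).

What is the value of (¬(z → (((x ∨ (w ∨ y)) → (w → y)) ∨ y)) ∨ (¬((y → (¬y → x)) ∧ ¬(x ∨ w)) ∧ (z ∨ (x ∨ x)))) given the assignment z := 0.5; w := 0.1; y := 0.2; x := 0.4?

0.50

(w ∨ y) = max(0.1, 0.2) = 0.2
(x ∨ (w ∨ y)) = max(0.4, 0.2) = 0.4
(w → y): 0.1 ≤ 0.2, so result = 1
((x ∨ (w ∨ y)) → (w → y)): 0.4 ≤ 1, so result = 1
(((x ∨ (w ∨ y)) → (w → y)) ∨ y) = max(1, 0.2) = 1
(z → (((x ∨ (w ∨ y)) → (w → y)) ∨ y)): 0.5 ≤ 1, so result = 1
¬(z → (((x ∨ (w ∨ y)) → (w → y)) ∨ y)): Gödel ¬ of 1 = 0 (operand ≠ 0)
¬y: Gödel ¬ of 0.2 = 0 (operand ≠ 0)
(¬y → x): 0 ≤ 0.4, so result = 1
(y → (¬y → x)): 0.2 ≤ 1, so result = 1
(x ∨ w) = max(0.4, 0.1) = 0.4
¬(x ∨ w): Gödel ¬ of 0.4 = 0 (operand ≠ 0)
((y → (¬y → x)) ∧ ¬(x ∨ w)) = min(1, 0) = 0
¬((y → (¬y → x)) ∧ ¬(x ∨ w)): Gödel ¬ of 0 = 1 (operand is 0)
(x ∨ x) = max(0.4, 0.4) = 0.4
(z ∨ (x ∨ x)) = max(0.5, 0.4) = 0.5
(¬((y → (¬y → x)) ∧ ¬(x ∨ w)) ∧ (z ∨ (x ∨ x))) = min(1, 0.5) = 0.5
(¬(z → (((x ∨ (w ∨ y)) → (w → y)) ∨ y)) ∨ (¬((y → (¬y → x)) ∧ ¬(x ∨ w)) ∧ (z ∨ (x ∨ x)))) = max(0, 0.5) = 0.5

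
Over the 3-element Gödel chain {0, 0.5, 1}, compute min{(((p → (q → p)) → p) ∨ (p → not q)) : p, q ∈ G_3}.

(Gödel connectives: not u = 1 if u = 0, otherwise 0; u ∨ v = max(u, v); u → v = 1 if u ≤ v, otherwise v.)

The minimum is attained at p = 0.5, q = 0.5:
  (q → p): 0.5 ≤ 0.5, so result = 1
  (p → (q → p)): 0.5 ≤ 1, so result = 1
  ((p → (q → p)) → p): 1 > 0.5, so result = 0.5
  not q: Gödel ¬ of 0.5 = 0 (operand ≠ 0)
  (p → not q): 0.5 > 0, so result = 0
  (((p → (q → p)) → p) ∨ (p → not q)) = max(0.5, 0) = 0.5
Checking all 9 assignments confirms none give a value below 0.50.

0.50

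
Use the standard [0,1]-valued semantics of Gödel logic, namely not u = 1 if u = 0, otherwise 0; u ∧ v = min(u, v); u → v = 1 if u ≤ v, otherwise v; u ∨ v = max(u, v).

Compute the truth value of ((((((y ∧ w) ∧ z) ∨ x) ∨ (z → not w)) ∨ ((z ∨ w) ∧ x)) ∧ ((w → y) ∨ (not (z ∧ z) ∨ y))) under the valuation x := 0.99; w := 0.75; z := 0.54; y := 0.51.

0.51

(y ∧ w) = min(0.51, 0.75) = 0.51
((y ∧ w) ∧ z) = min(0.51, 0.54) = 0.51
(((y ∧ w) ∧ z) ∨ x) = max(0.51, 0.99) = 0.99
not w: Gödel ¬ of 0.75 = 0 (operand ≠ 0)
(z → not w): 0.54 > 0, so result = 0
((((y ∧ w) ∧ z) ∨ x) ∨ (z → not w)) = max(0.99, 0) = 0.99
(z ∨ w) = max(0.54, 0.75) = 0.75
((z ∨ w) ∧ x) = min(0.75, 0.99) = 0.75
(((((y ∧ w) ∧ z) ∨ x) ∨ (z → not w)) ∨ ((z ∨ w) ∧ x)) = max(0.99, 0.75) = 0.99
(w → y): 0.75 > 0.51, so result = 0.51
(z ∧ z) = min(0.54, 0.54) = 0.54
not (z ∧ z): Gödel ¬ of 0.54 = 0 (operand ≠ 0)
(not (z ∧ z) ∨ y) = max(0, 0.51) = 0.51
((w → y) ∨ (not (z ∧ z) ∨ y)) = max(0.51, 0.51) = 0.51
((((((y ∧ w) ∧ z) ∨ x) ∨ (z → not w)) ∨ ((z ∨ w) ∧ x)) ∧ ((w → y) ∨ (not (z ∧ z) ∨ y))) = min(0.99, 0.51) = 0.51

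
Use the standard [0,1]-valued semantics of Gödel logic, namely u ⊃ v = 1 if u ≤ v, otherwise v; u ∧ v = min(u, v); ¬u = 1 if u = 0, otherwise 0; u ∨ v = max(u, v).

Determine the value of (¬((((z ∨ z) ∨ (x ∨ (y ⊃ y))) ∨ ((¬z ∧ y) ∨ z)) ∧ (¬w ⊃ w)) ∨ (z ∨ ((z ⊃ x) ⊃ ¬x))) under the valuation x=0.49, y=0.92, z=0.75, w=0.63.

(z ∨ z) = max(0.75, 0.75) = 0.75
(y ⊃ y): 0.92 ≤ 0.92, so result = 1
(x ∨ (y ⊃ y)) = max(0.49, 1) = 1
((z ∨ z) ∨ (x ∨ (y ⊃ y))) = max(0.75, 1) = 1
¬z: Gödel ¬ of 0.75 = 0 (operand ≠ 0)
(¬z ∧ y) = min(0, 0.92) = 0
((¬z ∧ y) ∨ z) = max(0, 0.75) = 0.75
(((z ∨ z) ∨ (x ∨ (y ⊃ y))) ∨ ((¬z ∧ y) ∨ z)) = max(1, 0.75) = 1
¬w: Gödel ¬ of 0.63 = 0 (operand ≠ 0)
(¬w ⊃ w): 0 ≤ 0.63, so result = 1
((((z ∨ z) ∨ (x ∨ (y ⊃ y))) ∨ ((¬z ∧ y) ∨ z)) ∧ (¬w ⊃ w)) = min(1, 1) = 1
¬((((z ∨ z) ∨ (x ∨ (y ⊃ y))) ∨ ((¬z ∧ y) ∨ z)) ∧ (¬w ⊃ w)): Gödel ¬ of 1 = 0 (operand ≠ 0)
(z ⊃ x): 0.75 > 0.49, so result = 0.49
¬x: Gödel ¬ of 0.49 = 0 (operand ≠ 0)
((z ⊃ x) ⊃ ¬x): 0.49 > 0, so result = 0
(z ∨ ((z ⊃ x) ⊃ ¬x)) = max(0.75, 0) = 0.75
(¬((((z ∨ z) ∨ (x ∨ (y ⊃ y))) ∨ ((¬z ∧ y) ∨ z)) ∧ (¬w ⊃ w)) ∨ (z ∨ ((z ⊃ x) ⊃ ¬x))) = max(0, 0.75) = 0.75

0.75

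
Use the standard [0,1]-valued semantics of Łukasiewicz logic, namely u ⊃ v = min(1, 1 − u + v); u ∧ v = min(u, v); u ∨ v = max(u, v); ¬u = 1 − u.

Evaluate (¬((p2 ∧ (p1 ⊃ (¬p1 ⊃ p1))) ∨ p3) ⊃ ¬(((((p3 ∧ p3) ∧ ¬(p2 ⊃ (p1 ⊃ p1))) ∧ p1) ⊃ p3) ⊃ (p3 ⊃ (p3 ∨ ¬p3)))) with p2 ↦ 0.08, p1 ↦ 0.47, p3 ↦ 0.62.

¬p1: Łukasiewicz ¬ gives 1 − 0.47 = 0.53
(¬p1 ⊃ p1): min(1, 1 − 0.53 + 0.47) = 0.94
(p1 ⊃ (¬p1 ⊃ p1)): min(1, 1 − 0.47 + 0.94) = 1
(p2 ∧ (p1 ⊃ (¬p1 ⊃ p1))) = min(0.08, 1) = 0.08
((p2 ∧ (p1 ⊃ (¬p1 ⊃ p1))) ∨ p3) = max(0.08, 0.62) = 0.62
¬((p2 ∧ (p1 ⊃ (¬p1 ⊃ p1))) ∨ p3): Łukasiewicz ¬ gives 1 − 0.62 = 0.38
(p3 ∧ p3) = min(0.62, 0.62) = 0.62
(p1 ⊃ p1): min(1, 1 − 0.47 + 0.47) = 1
(p2 ⊃ (p1 ⊃ p1)): min(1, 1 − 0.08 + 1) = 1
¬(p2 ⊃ (p1 ⊃ p1)): Łukasiewicz ¬ gives 1 − 1 = 0
((p3 ∧ p3) ∧ ¬(p2 ⊃ (p1 ⊃ p1))) = min(0.62, 0) = 0
(((p3 ∧ p3) ∧ ¬(p2 ⊃ (p1 ⊃ p1))) ∧ p1) = min(0, 0.47) = 0
((((p3 ∧ p3) ∧ ¬(p2 ⊃ (p1 ⊃ p1))) ∧ p1) ⊃ p3): min(1, 1 − 0 + 0.62) = 1
¬p3: Łukasiewicz ¬ gives 1 − 0.62 = 0.38
(p3 ∨ ¬p3) = max(0.62, 0.38) = 0.62
(p3 ⊃ (p3 ∨ ¬p3)): min(1, 1 − 0.62 + 0.62) = 1
(((((p3 ∧ p3) ∧ ¬(p2 ⊃ (p1 ⊃ p1))) ∧ p1) ⊃ p3) ⊃ (p3 ⊃ (p3 ∨ ¬p3))): min(1, 1 − 1 + 1) = 1
¬(((((p3 ∧ p3) ∧ ¬(p2 ⊃ (p1 ⊃ p1))) ∧ p1) ⊃ p3) ⊃ (p3 ⊃ (p3 ∨ ¬p3))): Łukasiewicz ¬ gives 1 − 1 = 0
(¬((p2 ∧ (p1 ⊃ (¬p1 ⊃ p1))) ∨ p3) ⊃ ¬(((((p3 ∧ p3) ∧ ¬(p2 ⊃ (p1 ⊃ p1))) ∧ p1) ⊃ p3) ⊃ (p3 ⊃ (p3 ∨ ¬p3)))): min(1, 1 − 0.38 + 0) = 0.62

0.62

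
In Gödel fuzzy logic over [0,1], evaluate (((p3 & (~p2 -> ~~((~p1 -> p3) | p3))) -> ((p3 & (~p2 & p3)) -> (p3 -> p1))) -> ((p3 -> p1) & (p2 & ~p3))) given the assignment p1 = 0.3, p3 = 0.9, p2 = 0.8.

0.00

~p2: Gödel ¬ of 0.8 = 0 (operand ≠ 0)
~p1: Gödel ¬ of 0.3 = 0 (operand ≠ 0)
(~p1 -> p3): 0 ≤ 0.9, so result = 1
((~p1 -> p3) | p3) = max(1, 0.9) = 1
~((~p1 -> p3) | p3): Gödel ¬ of 1 = 0 (operand ≠ 0)
~~((~p1 -> p3) | p3): Gödel ¬ of 0 = 1 (operand is 0)
(~p2 -> ~~((~p1 -> p3) | p3)): 0 ≤ 1, so result = 1
(p3 & (~p2 -> ~~((~p1 -> p3) | p3))) = min(0.9, 1) = 0.9
~p2: Gödel ¬ of 0.8 = 0 (operand ≠ 0)
(~p2 & p3) = min(0, 0.9) = 0
(p3 & (~p2 & p3)) = min(0.9, 0) = 0
(p3 -> p1): 0.9 > 0.3, so result = 0.3
((p3 & (~p2 & p3)) -> (p3 -> p1)): 0 ≤ 0.3, so result = 1
((p3 & (~p2 -> ~~((~p1 -> p3) | p3))) -> ((p3 & (~p2 & p3)) -> (p3 -> p1))): 0.9 ≤ 1, so result = 1
(p3 -> p1): 0.9 > 0.3, so result = 0.3
~p3: Gödel ¬ of 0.9 = 0 (operand ≠ 0)
(p2 & ~p3) = min(0.8, 0) = 0
((p3 -> p1) & (p2 & ~p3)) = min(0.3, 0) = 0
(((p3 & (~p2 -> ~~((~p1 -> p3) | p3))) -> ((p3 & (~p2 & p3)) -> (p3 -> p1))) -> ((p3 -> p1) & (p2 & ~p3))): 1 > 0, so result = 0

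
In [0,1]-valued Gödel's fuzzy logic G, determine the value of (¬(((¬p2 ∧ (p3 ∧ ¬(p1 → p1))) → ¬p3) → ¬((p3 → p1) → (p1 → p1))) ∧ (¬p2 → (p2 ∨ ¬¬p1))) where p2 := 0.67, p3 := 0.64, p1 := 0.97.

1.00

¬p2: Gödel ¬ of 0.67 = 0 (operand ≠ 0)
(p1 → p1): 0.97 ≤ 0.97, so result = 1
¬(p1 → p1): Gödel ¬ of 1 = 0 (operand ≠ 0)
(p3 ∧ ¬(p1 → p1)) = min(0.64, 0) = 0
(¬p2 ∧ (p3 ∧ ¬(p1 → p1))) = min(0, 0) = 0
¬p3: Gödel ¬ of 0.64 = 0 (operand ≠ 0)
((¬p2 ∧ (p3 ∧ ¬(p1 → p1))) → ¬p3): 0 ≤ 0, so result = 1
(p3 → p1): 0.64 ≤ 0.97, so result = 1
(p1 → p1): 0.97 ≤ 0.97, so result = 1
((p3 → p1) → (p1 → p1)): 1 ≤ 1, so result = 1
¬((p3 → p1) → (p1 → p1)): Gödel ¬ of 1 = 0 (operand ≠ 0)
(((¬p2 ∧ (p3 ∧ ¬(p1 → p1))) → ¬p3) → ¬((p3 → p1) → (p1 → p1))): 1 > 0, so result = 0
¬(((¬p2 ∧ (p3 ∧ ¬(p1 → p1))) → ¬p3) → ¬((p3 → p1) → (p1 → p1))): Gödel ¬ of 0 = 1 (operand is 0)
¬p2: Gödel ¬ of 0.67 = 0 (operand ≠ 0)
¬p1: Gödel ¬ of 0.97 = 0 (operand ≠ 0)
¬¬p1: Gödel ¬ of 0 = 1 (operand is 0)
(p2 ∨ ¬¬p1) = max(0.67, 1) = 1
(¬p2 → (p2 ∨ ¬¬p1)): 0 ≤ 1, so result = 1
(¬(((¬p2 ∧ (p3 ∧ ¬(p1 → p1))) → ¬p3) → ¬((p3 → p1) → (p1 → p1))) ∧ (¬p2 → (p2 ∨ ¬¬p1))) = min(1, 1) = 1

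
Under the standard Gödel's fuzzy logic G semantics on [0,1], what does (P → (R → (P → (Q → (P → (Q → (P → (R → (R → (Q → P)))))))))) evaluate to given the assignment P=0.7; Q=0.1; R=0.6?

(Q → P): 0.1 ≤ 0.7, so result = 1
(R → (Q → P)): 0.6 ≤ 1, so result = 1
(R → (R → (Q → P))): 0.6 ≤ 1, so result = 1
(P → (R → (R → (Q → P)))): 0.7 ≤ 1, so result = 1
(Q → (P → (R → (R → (Q → P))))): 0.1 ≤ 1, so result = 1
(P → (Q → (P → (R → (R → (Q → P)))))): 0.7 ≤ 1, so result = 1
(Q → (P → (Q → (P → (R → (R → (Q → P))))))): 0.1 ≤ 1, so result = 1
(P → (Q → (P → (Q → (P → (R → (R → (Q → P)))))))): 0.7 ≤ 1, so result = 1
(R → (P → (Q → (P → (Q → (P → (R → (R → (Q → P))))))))): 0.6 ≤ 1, so result = 1
(P → (R → (P → (Q → (P → (Q → (P → (R → (R → (Q → P)))))))))): 0.7 ≤ 1, so result = 1

1.00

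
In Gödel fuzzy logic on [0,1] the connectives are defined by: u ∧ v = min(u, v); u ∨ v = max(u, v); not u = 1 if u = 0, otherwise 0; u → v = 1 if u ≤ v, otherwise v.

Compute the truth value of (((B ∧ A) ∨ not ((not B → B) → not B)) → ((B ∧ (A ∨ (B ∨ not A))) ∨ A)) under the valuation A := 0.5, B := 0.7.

0.70

(B ∧ A) = min(0.7, 0.5) = 0.5
not B: Gödel ¬ of 0.7 = 0 (operand ≠ 0)
(not B → B): 0 ≤ 0.7, so result = 1
not B: Gödel ¬ of 0.7 = 0 (operand ≠ 0)
((not B → B) → not B): 1 > 0, so result = 0
not ((not B → B) → not B): Gödel ¬ of 0 = 1 (operand is 0)
((B ∧ A) ∨ not ((not B → B) → not B)) = max(0.5, 1) = 1
not A: Gödel ¬ of 0.5 = 0 (operand ≠ 0)
(B ∨ not A) = max(0.7, 0) = 0.7
(A ∨ (B ∨ not A)) = max(0.5, 0.7) = 0.7
(B ∧ (A ∨ (B ∨ not A))) = min(0.7, 0.7) = 0.7
((B ∧ (A ∨ (B ∨ not A))) ∨ A) = max(0.7, 0.5) = 0.7
(((B ∧ A) ∨ not ((not B → B) → not B)) → ((B ∧ (A ∨ (B ∨ not A))) ∨ A)): 1 > 0.7, so result = 0.7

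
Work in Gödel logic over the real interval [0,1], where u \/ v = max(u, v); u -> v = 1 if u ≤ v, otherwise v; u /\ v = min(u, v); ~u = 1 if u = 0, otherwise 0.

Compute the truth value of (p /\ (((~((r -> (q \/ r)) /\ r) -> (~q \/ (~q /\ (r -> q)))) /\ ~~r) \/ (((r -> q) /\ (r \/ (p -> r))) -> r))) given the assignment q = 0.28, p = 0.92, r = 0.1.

(q \/ r) = max(0.28, 0.1) = 0.28
(r -> (q \/ r)): 0.1 ≤ 0.28, so result = 1
((r -> (q \/ r)) /\ r) = min(1, 0.1) = 0.1
~((r -> (q \/ r)) /\ r): Gödel ¬ of 0.1 = 0 (operand ≠ 0)
~q: Gödel ¬ of 0.28 = 0 (operand ≠ 0)
~q: Gödel ¬ of 0.28 = 0 (operand ≠ 0)
(r -> q): 0.1 ≤ 0.28, so result = 1
(~q /\ (r -> q)) = min(0, 1) = 0
(~q \/ (~q /\ (r -> q))) = max(0, 0) = 0
(~((r -> (q \/ r)) /\ r) -> (~q \/ (~q /\ (r -> q)))): 0 ≤ 0, so result = 1
~r: Gödel ¬ of 0.1 = 0 (operand ≠ 0)
~~r: Gödel ¬ of 0 = 1 (operand is 0)
((~((r -> (q \/ r)) /\ r) -> (~q \/ (~q /\ (r -> q)))) /\ ~~r) = min(1, 1) = 1
(r -> q): 0.1 ≤ 0.28, so result = 1
(p -> r): 0.92 > 0.1, so result = 0.1
(r \/ (p -> r)) = max(0.1, 0.1) = 0.1
((r -> q) /\ (r \/ (p -> r))) = min(1, 0.1) = 0.1
(((r -> q) /\ (r \/ (p -> r))) -> r): 0.1 ≤ 0.1, so result = 1
(((~((r -> (q \/ r)) /\ r) -> (~q \/ (~q /\ (r -> q)))) /\ ~~r) \/ (((r -> q) /\ (r \/ (p -> r))) -> r)) = max(1, 1) = 1
(p /\ (((~((r -> (q \/ r)) /\ r) -> (~q \/ (~q /\ (r -> q)))) /\ ~~r) \/ (((r -> q) /\ (r \/ (p -> r))) -> r))) = min(0.92, 1) = 0.92

0.92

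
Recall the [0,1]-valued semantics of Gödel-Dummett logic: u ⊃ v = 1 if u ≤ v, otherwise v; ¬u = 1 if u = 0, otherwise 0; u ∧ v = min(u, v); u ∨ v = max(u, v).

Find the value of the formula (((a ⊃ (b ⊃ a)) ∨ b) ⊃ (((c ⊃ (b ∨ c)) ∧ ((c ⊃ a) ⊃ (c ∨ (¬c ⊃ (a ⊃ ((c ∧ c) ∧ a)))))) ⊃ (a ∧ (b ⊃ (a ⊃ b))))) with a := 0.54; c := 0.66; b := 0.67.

0.54

(b ⊃ a): 0.67 > 0.54, so result = 0.54
(a ⊃ (b ⊃ a)): 0.54 ≤ 0.54, so result = 1
((a ⊃ (b ⊃ a)) ∨ b) = max(1, 0.67) = 1
(b ∨ c) = max(0.67, 0.66) = 0.67
(c ⊃ (b ∨ c)): 0.66 ≤ 0.67, so result = 1
(c ⊃ a): 0.66 > 0.54, so result = 0.54
¬c: Gödel ¬ of 0.66 = 0 (operand ≠ 0)
(c ∧ c) = min(0.66, 0.66) = 0.66
((c ∧ c) ∧ a) = min(0.66, 0.54) = 0.54
(a ⊃ ((c ∧ c) ∧ a)): 0.54 ≤ 0.54, so result = 1
(¬c ⊃ (a ⊃ ((c ∧ c) ∧ a))): 0 ≤ 1, so result = 1
(c ∨ (¬c ⊃ (a ⊃ ((c ∧ c) ∧ a)))) = max(0.66, 1) = 1
((c ⊃ a) ⊃ (c ∨ (¬c ⊃ (a ⊃ ((c ∧ c) ∧ a))))): 0.54 ≤ 1, so result = 1
((c ⊃ (b ∨ c)) ∧ ((c ⊃ a) ⊃ (c ∨ (¬c ⊃ (a ⊃ ((c ∧ c) ∧ a)))))) = min(1, 1) = 1
(a ⊃ b): 0.54 ≤ 0.67, so result = 1
(b ⊃ (a ⊃ b)): 0.67 ≤ 1, so result = 1
(a ∧ (b ⊃ (a ⊃ b))) = min(0.54, 1) = 0.54
(((c ⊃ (b ∨ c)) ∧ ((c ⊃ a) ⊃ (c ∨ (¬c ⊃ (a ⊃ ((c ∧ c) ∧ a)))))) ⊃ (a ∧ (b ⊃ (a ⊃ b)))): 1 > 0.54, so result = 0.54
(((a ⊃ (b ⊃ a)) ∨ b) ⊃ (((c ⊃ (b ∨ c)) ∧ ((c ⊃ a) ⊃ (c ∨ (¬c ⊃ (a ⊃ ((c ∧ c) ∧ a)))))) ⊃ (a ∧ (b ⊃ (a ⊃ b))))): 1 > 0.54, so result = 0.54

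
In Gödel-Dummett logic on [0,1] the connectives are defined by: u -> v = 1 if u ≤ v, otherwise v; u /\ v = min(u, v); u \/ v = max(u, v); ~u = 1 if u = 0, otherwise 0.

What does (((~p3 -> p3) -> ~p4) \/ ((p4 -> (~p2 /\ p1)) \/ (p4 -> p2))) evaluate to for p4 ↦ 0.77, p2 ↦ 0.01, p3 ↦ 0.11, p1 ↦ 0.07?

~p3: Gödel ¬ of 0.11 = 0 (operand ≠ 0)
(~p3 -> p3): 0 ≤ 0.11, so result = 1
~p4: Gödel ¬ of 0.77 = 0 (operand ≠ 0)
((~p3 -> p3) -> ~p4): 1 > 0, so result = 0
~p2: Gödel ¬ of 0.01 = 0 (operand ≠ 0)
(~p2 /\ p1) = min(0, 0.07) = 0
(p4 -> (~p2 /\ p1)): 0.77 > 0, so result = 0
(p4 -> p2): 0.77 > 0.01, so result = 0.01
((p4 -> (~p2 /\ p1)) \/ (p4 -> p2)) = max(0, 0.01) = 0.01
(((~p3 -> p3) -> ~p4) \/ ((p4 -> (~p2 /\ p1)) \/ (p4 -> p2))) = max(0, 0.01) = 0.01

0.01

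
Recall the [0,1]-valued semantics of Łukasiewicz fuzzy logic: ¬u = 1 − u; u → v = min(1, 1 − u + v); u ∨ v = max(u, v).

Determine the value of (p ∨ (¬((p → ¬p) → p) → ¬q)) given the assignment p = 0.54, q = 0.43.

¬p: Łukasiewicz ¬ gives 1 − 0.54 = 0.46
(p → ¬p): min(1, 1 − 0.54 + 0.46) = 0.92
((p → ¬p) → p): min(1, 1 − 0.92 + 0.54) = 0.62
¬((p → ¬p) → p): Łukasiewicz ¬ gives 1 − 0.62 = 0.38
¬q: Łukasiewicz ¬ gives 1 − 0.43 = 0.57
(¬((p → ¬p) → p) → ¬q): min(1, 1 − 0.38 + 0.57) = 1
(p ∨ (¬((p → ¬p) → p) → ¬q)) = max(0.54, 1) = 1

1.00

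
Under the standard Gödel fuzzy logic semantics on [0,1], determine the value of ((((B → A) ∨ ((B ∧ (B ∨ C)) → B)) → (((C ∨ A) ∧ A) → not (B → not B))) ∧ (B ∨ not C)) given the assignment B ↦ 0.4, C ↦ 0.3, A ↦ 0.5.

0.40

(B → A): 0.4 ≤ 0.5, so result = 1
(B ∨ C) = max(0.4, 0.3) = 0.4
(B ∧ (B ∨ C)) = min(0.4, 0.4) = 0.4
((B ∧ (B ∨ C)) → B): 0.4 ≤ 0.4, so result = 1
((B → A) ∨ ((B ∧ (B ∨ C)) → B)) = max(1, 1) = 1
(C ∨ A) = max(0.3, 0.5) = 0.5
((C ∨ A) ∧ A) = min(0.5, 0.5) = 0.5
not B: Gödel ¬ of 0.4 = 0 (operand ≠ 0)
(B → not B): 0.4 > 0, so result = 0
not (B → not B): Gödel ¬ of 0 = 1 (operand is 0)
(((C ∨ A) ∧ A) → not (B → not B)): 0.5 ≤ 1, so result = 1
(((B → A) ∨ ((B ∧ (B ∨ C)) → B)) → (((C ∨ A) ∧ A) → not (B → not B))): 1 ≤ 1, so result = 1
not C: Gödel ¬ of 0.3 = 0 (operand ≠ 0)
(B ∨ not C) = max(0.4, 0) = 0.4
((((B → A) ∨ ((B ∧ (B ∨ C)) → B)) → (((C ∨ A) ∧ A) → not (B → not B))) ∧ (B ∨ not C)) = min(1, 0.4) = 0.4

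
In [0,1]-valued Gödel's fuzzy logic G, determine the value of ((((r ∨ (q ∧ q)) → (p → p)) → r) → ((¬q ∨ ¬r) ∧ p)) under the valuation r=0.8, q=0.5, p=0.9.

(q ∧ q) = min(0.5, 0.5) = 0.5
(r ∨ (q ∧ q)) = max(0.8, 0.5) = 0.8
(p → p): 0.9 ≤ 0.9, so result = 1
((r ∨ (q ∧ q)) → (p → p)): 0.8 ≤ 1, so result = 1
(((r ∨ (q ∧ q)) → (p → p)) → r): 1 > 0.8, so result = 0.8
¬q: Gödel ¬ of 0.5 = 0 (operand ≠ 0)
¬r: Gödel ¬ of 0.8 = 0 (operand ≠ 0)
(¬q ∨ ¬r) = max(0, 0) = 0
((¬q ∨ ¬r) ∧ p) = min(0, 0.9) = 0
((((r ∨ (q ∧ q)) → (p → p)) → r) → ((¬q ∨ ¬r) ∧ p)): 0.8 > 0, so result = 0

0.00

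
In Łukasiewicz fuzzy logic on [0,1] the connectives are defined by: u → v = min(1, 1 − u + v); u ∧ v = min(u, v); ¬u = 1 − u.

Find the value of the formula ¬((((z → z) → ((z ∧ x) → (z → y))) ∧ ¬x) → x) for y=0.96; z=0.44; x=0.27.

(z → z): min(1, 1 − 0.44 + 0.44) = 1
(z ∧ x) = min(0.44, 0.27) = 0.27
(z → y): min(1, 1 − 0.44 + 0.96) = 1
((z ∧ x) → (z → y)): min(1, 1 − 0.27 + 1) = 1
((z → z) → ((z ∧ x) → (z → y))): min(1, 1 − 1 + 1) = 1
¬x: Łukasiewicz ¬ gives 1 − 0.27 = 0.73
(((z → z) → ((z ∧ x) → (z → y))) ∧ ¬x) = min(1, 0.73) = 0.73
((((z → z) → ((z ∧ x) → (z → y))) ∧ ¬x) → x): min(1, 1 − 0.73 + 0.27) = 0.54
¬((((z → z) → ((z ∧ x) → (z → y))) ∧ ¬x) → x): Łukasiewicz ¬ gives 1 − 0.54 = 0.46

0.46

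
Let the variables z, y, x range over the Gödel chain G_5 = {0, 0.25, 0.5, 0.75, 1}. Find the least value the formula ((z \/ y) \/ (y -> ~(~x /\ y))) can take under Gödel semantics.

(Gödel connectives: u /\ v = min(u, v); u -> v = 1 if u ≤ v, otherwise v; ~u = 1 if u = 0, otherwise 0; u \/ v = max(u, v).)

0.25

The minimum is attained at z = 0, y = 0.25, x = 0:
  (z \/ y) = max(0, 0.25) = 0.25
  ~x: Gödel ¬ of 0 = 1 (operand is 0)
  (~x /\ y) = min(1, 0.25) = 0.25
  ~(~x /\ y): Gödel ¬ of 0.25 = 0 (operand ≠ 0)
  (y -> ~(~x /\ y)): 0.25 > 0, so result = 0
  ((z \/ y) \/ (y -> ~(~x /\ y))) = max(0.25, 0) = 0.25
Checking all 125 assignments confirms none give a value below 0.25.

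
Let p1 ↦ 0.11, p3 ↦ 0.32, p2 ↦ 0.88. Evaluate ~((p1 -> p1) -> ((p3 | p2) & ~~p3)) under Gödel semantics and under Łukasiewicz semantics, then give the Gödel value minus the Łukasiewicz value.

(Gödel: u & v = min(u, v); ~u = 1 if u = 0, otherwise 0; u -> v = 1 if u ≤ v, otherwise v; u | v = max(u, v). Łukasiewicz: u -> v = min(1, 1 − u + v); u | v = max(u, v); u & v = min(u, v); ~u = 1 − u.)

Gödel evaluation:
  (p1 -> p1): 0.11 ≤ 0.11, so result = 1
  (p3 | p2) = max(0.32, 0.88) = 0.88
  ~p3: Gödel ¬ of 0.32 = 0 (operand ≠ 0)
  ~~p3: Gödel ¬ of 0 = 1 (operand is 0)
  ((p3 | p2) & ~~p3) = min(0.88, 1) = 0.88
  ((p1 -> p1) -> ((p3 | p2) & ~~p3)): 1 > 0.88, so result = 0.88
  ~((p1 -> p1) -> ((p3 | p2) & ~~p3)): Gödel ¬ of 0.88 = 0 (operand ≠ 0)
  Gödel value = 0
Łukasiewicz evaluation:
  (p1 -> p1): min(1, 1 − 0.11 + 0.11) = 1
  (p3 | p2) = max(0.32, 0.88) = 0.88
  ~p3: Łukasiewicz ¬ gives 1 − 0.32 = 0.68
  ~~p3: Łukasiewicz ¬ gives 1 − 0.68 = 0.32
  ((p3 | p2) & ~~p3) = min(0.88, 0.32) = 0.32
  ((p1 -> p1) -> ((p3 | p2) & ~~p3)): min(1, 1 − 1 + 0.32) = 0.32
  ~((p1 -> p1) -> ((p3 | p2) & ~~p3)): Łukasiewicz ¬ gives 1 − 0.32 = 0.68
  Łukasiewicz value = 0.68
Difference: 0 − 0.68 = -0.68

-0.68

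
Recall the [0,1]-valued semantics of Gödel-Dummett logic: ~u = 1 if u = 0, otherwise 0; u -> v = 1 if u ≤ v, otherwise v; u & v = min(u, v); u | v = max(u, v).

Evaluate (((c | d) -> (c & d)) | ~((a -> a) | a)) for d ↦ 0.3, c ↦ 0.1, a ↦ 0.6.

(c | d) = max(0.1, 0.3) = 0.3
(c & d) = min(0.1, 0.3) = 0.1
((c | d) -> (c & d)): 0.3 > 0.1, so result = 0.1
(a -> a): 0.6 ≤ 0.6, so result = 1
((a -> a) | a) = max(1, 0.6) = 1
~((a -> a) | a): Gödel ¬ of 1 = 0 (operand ≠ 0)
(((c | d) -> (c & d)) | ~((a -> a) | a)) = max(0.1, 0) = 0.1

0.10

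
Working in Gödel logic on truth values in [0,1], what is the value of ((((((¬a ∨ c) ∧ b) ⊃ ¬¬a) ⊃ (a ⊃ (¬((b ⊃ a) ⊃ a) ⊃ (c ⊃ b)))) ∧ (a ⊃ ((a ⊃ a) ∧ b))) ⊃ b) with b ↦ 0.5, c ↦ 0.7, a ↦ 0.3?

0.50

¬a: Gödel ¬ of 0.3 = 0 (operand ≠ 0)
(¬a ∨ c) = max(0, 0.7) = 0.7
((¬a ∨ c) ∧ b) = min(0.7, 0.5) = 0.5
¬a: Gödel ¬ of 0.3 = 0 (operand ≠ 0)
¬¬a: Gödel ¬ of 0 = 1 (operand is 0)
(((¬a ∨ c) ∧ b) ⊃ ¬¬a): 0.5 ≤ 1, so result = 1
(b ⊃ a): 0.5 > 0.3, so result = 0.3
((b ⊃ a) ⊃ a): 0.3 ≤ 0.3, so result = 1
¬((b ⊃ a) ⊃ a): Gödel ¬ of 1 = 0 (operand ≠ 0)
(c ⊃ b): 0.7 > 0.5, so result = 0.5
(¬((b ⊃ a) ⊃ a) ⊃ (c ⊃ b)): 0 ≤ 0.5, so result = 1
(a ⊃ (¬((b ⊃ a) ⊃ a) ⊃ (c ⊃ b))): 0.3 ≤ 1, so result = 1
((((¬a ∨ c) ∧ b) ⊃ ¬¬a) ⊃ (a ⊃ (¬((b ⊃ a) ⊃ a) ⊃ (c ⊃ b)))): 1 ≤ 1, so result = 1
(a ⊃ a): 0.3 ≤ 0.3, so result = 1
((a ⊃ a) ∧ b) = min(1, 0.5) = 0.5
(a ⊃ ((a ⊃ a) ∧ b)): 0.3 ≤ 0.5, so result = 1
(((((¬a ∨ c) ∧ b) ⊃ ¬¬a) ⊃ (a ⊃ (¬((b ⊃ a) ⊃ a) ⊃ (c ⊃ b)))) ∧ (a ⊃ ((a ⊃ a) ∧ b))) = min(1, 1) = 1
((((((¬a ∨ c) ∧ b) ⊃ ¬¬a) ⊃ (a ⊃ (¬((b ⊃ a) ⊃ a) ⊃ (c ⊃ b)))) ∧ (a ⊃ ((a ⊃ a) ∧ b))) ⊃ b): 1 > 0.5, so result = 0.5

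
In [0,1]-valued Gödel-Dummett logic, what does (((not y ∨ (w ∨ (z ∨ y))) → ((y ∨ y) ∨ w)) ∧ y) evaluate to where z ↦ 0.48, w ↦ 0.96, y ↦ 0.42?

not y: Gödel ¬ of 0.42 = 0 (operand ≠ 0)
(z ∨ y) = max(0.48, 0.42) = 0.48
(w ∨ (z ∨ y)) = max(0.96, 0.48) = 0.96
(not y ∨ (w ∨ (z ∨ y))) = max(0, 0.96) = 0.96
(y ∨ y) = max(0.42, 0.42) = 0.42
((y ∨ y) ∨ w) = max(0.42, 0.96) = 0.96
((not y ∨ (w ∨ (z ∨ y))) → ((y ∨ y) ∨ w)): 0.96 ≤ 0.96, so result = 1
(((not y ∨ (w ∨ (z ∨ y))) → ((y ∨ y) ∨ w)) ∧ y) = min(1, 0.42) = 0.42

0.42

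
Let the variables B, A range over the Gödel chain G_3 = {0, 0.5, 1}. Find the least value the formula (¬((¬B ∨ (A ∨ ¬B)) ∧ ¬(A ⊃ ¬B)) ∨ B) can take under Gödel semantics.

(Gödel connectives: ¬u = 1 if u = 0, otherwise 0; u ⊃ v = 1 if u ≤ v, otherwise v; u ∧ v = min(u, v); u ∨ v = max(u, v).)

The minimum is attained at B = 0.5, A = 0.5:
  ¬B: Gödel ¬ of 0.5 = 0 (operand ≠ 0)
  ¬B: Gödel ¬ of 0.5 = 0 (operand ≠ 0)
  (A ∨ ¬B) = max(0.5, 0) = 0.5
  (¬B ∨ (A ∨ ¬B)) = max(0, 0.5) = 0.5
  ¬B: Gödel ¬ of 0.5 = 0 (operand ≠ 0)
  (A ⊃ ¬B): 0.5 > 0, so result = 0
  ¬(A ⊃ ¬B): Gödel ¬ of 0 = 1 (operand is 0)
  ((¬B ∨ (A ∨ ¬B)) ∧ ¬(A ⊃ ¬B)) = min(0.5, 1) = 0.5
  ¬((¬B ∨ (A ∨ ¬B)) ∧ ¬(A ⊃ ¬B)): Gödel ¬ of 0.5 = 0 (operand ≠ 0)
  (¬((¬B ∨ (A ∨ ¬B)) ∧ ¬(A ⊃ ¬B)) ∨ B) = max(0, 0.5) = 0.5
Checking all 9 assignments confirms none give a value below 0.50.

0.50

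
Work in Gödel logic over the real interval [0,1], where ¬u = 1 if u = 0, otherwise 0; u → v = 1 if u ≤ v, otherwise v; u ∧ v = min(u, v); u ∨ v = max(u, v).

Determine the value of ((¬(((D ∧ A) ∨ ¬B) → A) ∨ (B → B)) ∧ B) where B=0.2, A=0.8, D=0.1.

(D ∧ A) = min(0.1, 0.8) = 0.1
¬B: Gödel ¬ of 0.2 = 0 (operand ≠ 0)
((D ∧ A) ∨ ¬B) = max(0.1, 0) = 0.1
(((D ∧ A) ∨ ¬B) → A): 0.1 ≤ 0.8, so result = 1
¬(((D ∧ A) ∨ ¬B) → A): Gödel ¬ of 1 = 0 (operand ≠ 0)
(B → B): 0.2 ≤ 0.2, so result = 1
(¬(((D ∧ A) ∨ ¬B) → A) ∨ (B → B)) = max(0, 1) = 1
((¬(((D ∧ A) ∨ ¬B) → A) ∨ (B → B)) ∧ B) = min(1, 0.2) = 0.2

0.20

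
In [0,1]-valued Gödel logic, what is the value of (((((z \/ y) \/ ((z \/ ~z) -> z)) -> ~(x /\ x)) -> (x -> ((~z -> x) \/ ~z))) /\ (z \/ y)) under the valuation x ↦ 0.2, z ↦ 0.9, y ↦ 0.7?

0.90

(z \/ y) = max(0.9, 0.7) = 0.9
~z: Gödel ¬ of 0.9 = 0 (operand ≠ 0)
(z \/ ~z) = max(0.9, 0) = 0.9
((z \/ ~z) -> z): 0.9 ≤ 0.9, so result = 1
((z \/ y) \/ ((z \/ ~z) -> z)) = max(0.9, 1) = 1
(x /\ x) = min(0.2, 0.2) = 0.2
~(x /\ x): Gödel ¬ of 0.2 = 0 (operand ≠ 0)
(((z \/ y) \/ ((z \/ ~z) -> z)) -> ~(x /\ x)): 1 > 0, so result = 0
~z: Gödel ¬ of 0.9 = 0 (operand ≠ 0)
(~z -> x): 0 ≤ 0.2, so result = 1
~z: Gödel ¬ of 0.9 = 0 (operand ≠ 0)
((~z -> x) \/ ~z) = max(1, 0) = 1
(x -> ((~z -> x) \/ ~z)): 0.2 ≤ 1, so result = 1
((((z \/ y) \/ ((z \/ ~z) -> z)) -> ~(x /\ x)) -> (x -> ((~z -> x) \/ ~z))): 0 ≤ 1, so result = 1
(z \/ y) = max(0.9, 0.7) = 0.9
(((((z \/ y) \/ ((z \/ ~z) -> z)) -> ~(x /\ x)) -> (x -> ((~z -> x) \/ ~z))) /\ (z \/ y)) = min(1, 0.9) = 0.9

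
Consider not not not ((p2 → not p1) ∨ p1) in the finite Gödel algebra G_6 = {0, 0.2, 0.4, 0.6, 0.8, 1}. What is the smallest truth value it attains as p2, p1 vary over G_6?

The minimum is attained at p2 = 0, p1 = 0:
  not p1: Gödel ¬ of 0 = 1 (operand is 0)
  (p2 → not p1): 0 ≤ 1, so result = 1
  ((p2 → not p1) ∨ p1) = max(1, 0) = 1
  not ((p2 → not p1) ∨ p1): Gödel ¬ of 1 = 0 (operand ≠ 0)
  not not ((p2 → not p1) ∨ p1): Gödel ¬ of 0 = 1 (operand is 0)
  not not not ((p2 → not p1) ∨ p1): Gödel ¬ of 1 = 0 (operand ≠ 0)
Checking all 36 assignments confirms none give a value below 0.00.

0.00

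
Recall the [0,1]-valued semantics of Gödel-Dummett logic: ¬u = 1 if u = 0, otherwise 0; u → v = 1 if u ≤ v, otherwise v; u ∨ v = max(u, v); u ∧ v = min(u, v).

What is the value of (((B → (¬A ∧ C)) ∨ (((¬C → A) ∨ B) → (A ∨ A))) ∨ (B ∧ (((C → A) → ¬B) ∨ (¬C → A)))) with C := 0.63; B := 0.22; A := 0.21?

¬A: Gödel ¬ of 0.21 = 0 (operand ≠ 0)
(¬A ∧ C) = min(0, 0.63) = 0
(B → (¬A ∧ C)): 0.22 > 0, so result = 0
¬C: Gödel ¬ of 0.63 = 0 (operand ≠ 0)
(¬C → A): 0 ≤ 0.21, so result = 1
((¬C → A) ∨ B) = max(1, 0.22) = 1
(A ∨ A) = max(0.21, 0.21) = 0.21
(((¬C → A) ∨ B) → (A ∨ A)): 1 > 0.21, so result = 0.21
((B → (¬A ∧ C)) ∨ (((¬C → A) ∨ B) → (A ∨ A))) = max(0, 0.21) = 0.21
(C → A): 0.63 > 0.21, so result = 0.21
¬B: Gödel ¬ of 0.22 = 0 (operand ≠ 0)
((C → A) → ¬B): 0.21 > 0, so result = 0
¬C: Gödel ¬ of 0.63 = 0 (operand ≠ 0)
(¬C → A): 0 ≤ 0.21, so result = 1
(((C → A) → ¬B) ∨ (¬C → A)) = max(0, 1) = 1
(B ∧ (((C → A) → ¬B) ∨ (¬C → A))) = min(0.22, 1) = 0.22
(((B → (¬A ∧ C)) ∨ (((¬C → A) ∨ B) → (A ∨ A))) ∨ (B ∧ (((C → A) → ¬B) ∨ (¬C → A)))) = max(0.21, 0.22) = 0.22

0.22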